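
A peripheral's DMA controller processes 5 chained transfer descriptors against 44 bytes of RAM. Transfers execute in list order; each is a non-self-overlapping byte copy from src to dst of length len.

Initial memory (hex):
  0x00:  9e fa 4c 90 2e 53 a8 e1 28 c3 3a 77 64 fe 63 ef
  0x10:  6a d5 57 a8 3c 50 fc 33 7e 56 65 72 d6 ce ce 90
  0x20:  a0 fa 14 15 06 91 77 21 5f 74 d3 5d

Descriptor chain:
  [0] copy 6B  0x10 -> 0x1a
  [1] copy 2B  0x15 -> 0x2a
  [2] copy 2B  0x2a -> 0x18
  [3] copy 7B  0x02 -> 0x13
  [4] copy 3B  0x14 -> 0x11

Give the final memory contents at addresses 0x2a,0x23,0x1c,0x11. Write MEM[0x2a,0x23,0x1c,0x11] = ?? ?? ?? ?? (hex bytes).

MEM[0x2a,0x23,0x1c,0x11] = 50 15 57 90

D0: mem[0x1a..0x1f] <- [6a d5 57 a8 3c 50]
D1: mem[0x2a..0x2b] <- [50 fc]
D2: mem[0x18..0x19] <- [50 fc]
D3: mem[0x13..0x19] <- [4c 90 2e 53 a8 e1 28]
D4: mem[0x11..0x13] <- [90 2e 53]
query mem[0x2a]=0x50, mem[0x23]=0x15, mem[0x1c]=0x57, mem[0x11]=0x90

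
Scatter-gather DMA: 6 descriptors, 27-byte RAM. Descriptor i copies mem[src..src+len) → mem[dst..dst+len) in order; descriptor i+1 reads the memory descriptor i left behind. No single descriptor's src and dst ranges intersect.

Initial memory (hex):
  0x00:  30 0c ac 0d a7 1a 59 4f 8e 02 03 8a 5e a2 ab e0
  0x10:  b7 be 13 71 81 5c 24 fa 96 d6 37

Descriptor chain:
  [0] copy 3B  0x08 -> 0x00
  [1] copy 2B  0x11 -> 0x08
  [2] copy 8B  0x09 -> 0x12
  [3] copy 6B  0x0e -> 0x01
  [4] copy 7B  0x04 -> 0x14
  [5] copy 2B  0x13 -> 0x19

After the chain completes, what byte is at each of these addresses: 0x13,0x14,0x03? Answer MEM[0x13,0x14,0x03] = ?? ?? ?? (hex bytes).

MEM[0x13,0x14,0x03] = 03 be b7

  after D0: wrote 3B at 0x00 = 8e0203
  after D1: wrote 2B at 0x08 = be13
  after D2: wrote 8B at 0x12 = 13038a5ea2abe0b7
  after D3: wrote 6B at 0x01 = abe0b7be1303
  after D4: wrote 7B at 0x14 = be13034fbe1303
  after D5: wrote 2B at 0x19 = 03be
query mem[0x13]=0x03, mem[0x14]=0xbe, mem[0x03]=0xb7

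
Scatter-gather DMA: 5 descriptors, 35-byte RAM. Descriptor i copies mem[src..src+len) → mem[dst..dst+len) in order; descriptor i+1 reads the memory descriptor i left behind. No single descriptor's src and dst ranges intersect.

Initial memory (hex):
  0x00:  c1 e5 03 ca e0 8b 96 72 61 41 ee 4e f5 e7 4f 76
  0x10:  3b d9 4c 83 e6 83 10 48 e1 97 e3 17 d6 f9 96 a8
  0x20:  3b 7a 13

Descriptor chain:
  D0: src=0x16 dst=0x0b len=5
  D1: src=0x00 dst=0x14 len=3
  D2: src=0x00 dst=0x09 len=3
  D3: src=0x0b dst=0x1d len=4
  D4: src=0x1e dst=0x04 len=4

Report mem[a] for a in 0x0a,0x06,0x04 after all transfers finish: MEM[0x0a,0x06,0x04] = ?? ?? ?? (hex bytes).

MEM[0x0a,0x06,0x04] = e5 97 48

[0] 0x16->0x0b len=5 : 10 48 e1 97 e3
[1] 0x00->0x14 len=3 : c1 e5 03
[2] 0x00->0x09 len=3 : c1 e5 03
[3] 0x0b->0x1d len=4 : 03 48 e1 97
[4] 0x1e->0x04 len=4 : 48 e1 97 7a
query mem[0x0a]=0xe5, mem[0x06]=0x97, mem[0x04]=0x48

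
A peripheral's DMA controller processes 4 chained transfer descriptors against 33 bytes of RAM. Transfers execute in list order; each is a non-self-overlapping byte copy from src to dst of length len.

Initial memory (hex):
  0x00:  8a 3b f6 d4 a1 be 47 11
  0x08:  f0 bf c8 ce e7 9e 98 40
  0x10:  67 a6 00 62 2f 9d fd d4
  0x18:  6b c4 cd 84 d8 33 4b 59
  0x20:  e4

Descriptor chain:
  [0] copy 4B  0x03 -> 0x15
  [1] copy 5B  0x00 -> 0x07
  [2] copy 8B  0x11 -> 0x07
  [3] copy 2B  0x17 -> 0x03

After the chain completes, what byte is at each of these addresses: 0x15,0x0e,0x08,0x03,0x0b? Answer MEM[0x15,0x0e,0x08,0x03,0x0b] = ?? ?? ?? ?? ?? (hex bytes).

MEM[0x15,0x0e,0x08,0x03,0x0b] = d4 47 00 be d4

  after D0: wrote 4B at 0x15 = d4a1be47
  after D1: wrote 5B at 0x07 = 8a3bf6d4a1
  after D2: wrote 8B at 0x07 = a600622fd4a1be47
  after D3: wrote 2B at 0x03 = be47
query mem[0x15]=0xd4, mem[0x0e]=0x47, mem[0x08]=0x00, mem[0x03]=0xbe, mem[0x0b]=0xd4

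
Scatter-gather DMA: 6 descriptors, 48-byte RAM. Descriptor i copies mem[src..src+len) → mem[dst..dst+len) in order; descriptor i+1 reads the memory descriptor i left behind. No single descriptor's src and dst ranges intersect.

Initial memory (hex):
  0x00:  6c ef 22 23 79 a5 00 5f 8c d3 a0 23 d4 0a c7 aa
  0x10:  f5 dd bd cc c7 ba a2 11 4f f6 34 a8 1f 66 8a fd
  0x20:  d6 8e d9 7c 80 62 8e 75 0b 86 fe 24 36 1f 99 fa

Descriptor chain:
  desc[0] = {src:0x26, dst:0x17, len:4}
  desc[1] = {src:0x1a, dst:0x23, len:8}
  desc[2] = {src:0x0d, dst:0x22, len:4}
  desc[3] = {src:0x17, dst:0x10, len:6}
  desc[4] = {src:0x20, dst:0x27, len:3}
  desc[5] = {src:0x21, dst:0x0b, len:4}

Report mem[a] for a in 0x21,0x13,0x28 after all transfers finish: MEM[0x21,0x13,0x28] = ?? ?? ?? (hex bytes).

#0 dst[0x17+4] := {0x8e,0x75,0x0b,0x86}
#1 dst[0x23+8] := {0x86,0xa8,0x1f,0x66,0x8a,0xfd,0xd6,0x8e}
#2 dst[0x22+4] := {0x0a,0xc7,0xaa,0xf5}
#3 dst[0x10+6] := {0x8e,0x75,0x0b,0x86,0xa8,0x1f}
#4 dst[0x27+3] := {0xd6,0x8e,0x0a}
#5 dst[0x0b+4] := {0x8e,0x0a,0xc7,0xaa}
query mem[0x21]=0x8e, mem[0x13]=0x86, mem[0x28]=0x8e

MEM[0x21,0x13,0x28] = 8e 86 8e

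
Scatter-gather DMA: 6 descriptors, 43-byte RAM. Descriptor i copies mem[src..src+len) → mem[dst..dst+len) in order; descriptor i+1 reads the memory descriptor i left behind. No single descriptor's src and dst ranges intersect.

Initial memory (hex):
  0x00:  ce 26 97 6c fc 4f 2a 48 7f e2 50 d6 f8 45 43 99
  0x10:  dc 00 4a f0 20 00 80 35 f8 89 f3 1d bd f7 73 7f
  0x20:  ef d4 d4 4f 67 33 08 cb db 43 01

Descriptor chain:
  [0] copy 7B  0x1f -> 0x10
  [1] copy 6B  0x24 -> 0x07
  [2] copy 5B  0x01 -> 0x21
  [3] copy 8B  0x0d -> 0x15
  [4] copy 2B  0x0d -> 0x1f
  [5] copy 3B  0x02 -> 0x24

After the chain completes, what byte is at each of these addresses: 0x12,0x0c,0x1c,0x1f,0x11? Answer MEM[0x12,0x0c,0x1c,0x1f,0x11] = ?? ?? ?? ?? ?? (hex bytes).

MEM[0x12,0x0c,0x1c,0x1f,0x11] = d4 43 4f 45 ef

  after D0: wrote 7B at 0x10 = 7fefd4d44f6733
  after D1: wrote 6B at 0x07 = 673308cbdb43
  after D2: wrote 5B at 0x21 = 26976cfc4f
  after D3: wrote 8B at 0x15 = 4543997fefd4d44f
  after D4: wrote 2B at 0x1f = 4543
  after D5: wrote 3B at 0x24 = 976cfc
query mem[0x12]=0xd4, mem[0x0c]=0x43, mem[0x1c]=0x4f, mem[0x1f]=0x45, mem[0x11]=0xef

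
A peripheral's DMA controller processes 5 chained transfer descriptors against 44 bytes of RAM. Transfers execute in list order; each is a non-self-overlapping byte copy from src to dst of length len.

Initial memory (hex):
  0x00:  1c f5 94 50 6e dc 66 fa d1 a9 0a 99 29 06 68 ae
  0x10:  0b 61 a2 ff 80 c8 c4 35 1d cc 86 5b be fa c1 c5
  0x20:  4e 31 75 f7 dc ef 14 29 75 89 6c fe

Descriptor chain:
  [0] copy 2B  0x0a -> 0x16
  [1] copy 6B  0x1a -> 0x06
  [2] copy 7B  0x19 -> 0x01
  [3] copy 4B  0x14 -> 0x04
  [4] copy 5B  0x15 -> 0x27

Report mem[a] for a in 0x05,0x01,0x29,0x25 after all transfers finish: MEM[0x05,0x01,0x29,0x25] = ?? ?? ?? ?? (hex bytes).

MEM[0x05,0x01,0x29,0x25] = c8 cc 99 ef

  after D0: wrote 2B at 0x16 = 0a99
  after D1: wrote 6B at 0x06 = 865bbefac1c5
  after D2: wrote 7B at 0x01 = cc865bbefac1c5
  after D3: wrote 4B at 0x04 = 80c80a99
  after D4: wrote 5B at 0x27 = c80a991dcc
query mem[0x05]=0xc8, mem[0x01]=0xcc, mem[0x29]=0x99, mem[0x25]=0xef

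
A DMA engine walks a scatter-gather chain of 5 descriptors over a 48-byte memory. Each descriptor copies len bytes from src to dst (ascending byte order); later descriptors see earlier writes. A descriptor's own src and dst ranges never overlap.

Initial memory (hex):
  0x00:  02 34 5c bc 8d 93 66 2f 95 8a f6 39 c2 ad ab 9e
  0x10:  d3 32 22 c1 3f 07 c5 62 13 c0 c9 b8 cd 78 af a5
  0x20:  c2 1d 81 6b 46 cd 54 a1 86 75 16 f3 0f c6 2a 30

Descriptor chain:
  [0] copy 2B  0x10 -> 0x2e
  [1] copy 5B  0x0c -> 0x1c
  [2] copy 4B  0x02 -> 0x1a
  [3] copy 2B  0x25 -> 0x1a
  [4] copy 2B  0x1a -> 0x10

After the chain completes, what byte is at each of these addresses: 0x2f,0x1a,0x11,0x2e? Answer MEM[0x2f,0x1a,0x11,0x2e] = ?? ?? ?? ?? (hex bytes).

[0] 0x10->0x2e len=2 : d3 32
[1] 0x0c->0x1c len=5 : c2 ad ab 9e d3
[2] 0x02->0x1a len=4 : 5c bc 8d 93
[3] 0x25->0x1a len=2 : cd 54
[4] 0x1a->0x10 len=2 : cd 54
query mem[0x2f]=0x32, mem[0x1a]=0xcd, mem[0x11]=0x54, mem[0x2e]=0xd3

MEM[0x2f,0x1a,0x11,0x2e] = 32 cd 54 d3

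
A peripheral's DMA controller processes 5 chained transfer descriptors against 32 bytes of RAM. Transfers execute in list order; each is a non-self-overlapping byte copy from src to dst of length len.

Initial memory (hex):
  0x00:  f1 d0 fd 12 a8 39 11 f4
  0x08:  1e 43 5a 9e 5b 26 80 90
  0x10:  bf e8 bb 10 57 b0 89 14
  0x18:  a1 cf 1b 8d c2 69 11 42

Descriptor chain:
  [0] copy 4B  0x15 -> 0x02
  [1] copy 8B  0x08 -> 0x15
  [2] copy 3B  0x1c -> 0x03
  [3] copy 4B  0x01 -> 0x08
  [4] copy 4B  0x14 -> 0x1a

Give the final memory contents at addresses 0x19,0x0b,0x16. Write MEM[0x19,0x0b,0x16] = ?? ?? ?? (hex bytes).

D0: mem[0x02..0x05] <- [b0 89 14 a1]
D1: mem[0x15..0x1c] <- [1e 43 5a 9e 5b 26 80 90]
D2: mem[0x03..0x05] <- [90 69 11]
D3: mem[0x08..0x0b] <- [d0 b0 90 69]
D4: mem[0x1a..0x1d] <- [57 1e 43 5a]
query mem[0x19]=0x5b, mem[0x0b]=0x69, mem[0x16]=0x43

MEM[0x19,0x0b,0x16] = 5b 69 43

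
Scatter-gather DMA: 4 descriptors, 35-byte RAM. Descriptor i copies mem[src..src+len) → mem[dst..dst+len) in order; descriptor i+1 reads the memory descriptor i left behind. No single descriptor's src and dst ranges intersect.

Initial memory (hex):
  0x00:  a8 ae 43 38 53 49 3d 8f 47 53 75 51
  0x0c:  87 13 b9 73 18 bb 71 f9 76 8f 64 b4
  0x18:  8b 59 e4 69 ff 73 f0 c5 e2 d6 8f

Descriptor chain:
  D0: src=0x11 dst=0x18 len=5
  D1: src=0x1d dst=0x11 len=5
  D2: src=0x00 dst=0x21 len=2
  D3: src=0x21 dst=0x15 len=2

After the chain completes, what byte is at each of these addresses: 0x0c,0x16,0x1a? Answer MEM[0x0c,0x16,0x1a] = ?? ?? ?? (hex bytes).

MEM[0x0c,0x16,0x1a] = 87 ae f9

D0: mem[0x18..0x1c] <- [bb 71 f9 76 8f]
D1: mem[0x11..0x15] <- [73 f0 c5 e2 d6]
D2: mem[0x21..0x22] <- [a8 ae]
D3: mem[0x15..0x16] <- [a8 ae]
query mem[0x0c]=0x87, mem[0x16]=0xae, mem[0x1a]=0xf9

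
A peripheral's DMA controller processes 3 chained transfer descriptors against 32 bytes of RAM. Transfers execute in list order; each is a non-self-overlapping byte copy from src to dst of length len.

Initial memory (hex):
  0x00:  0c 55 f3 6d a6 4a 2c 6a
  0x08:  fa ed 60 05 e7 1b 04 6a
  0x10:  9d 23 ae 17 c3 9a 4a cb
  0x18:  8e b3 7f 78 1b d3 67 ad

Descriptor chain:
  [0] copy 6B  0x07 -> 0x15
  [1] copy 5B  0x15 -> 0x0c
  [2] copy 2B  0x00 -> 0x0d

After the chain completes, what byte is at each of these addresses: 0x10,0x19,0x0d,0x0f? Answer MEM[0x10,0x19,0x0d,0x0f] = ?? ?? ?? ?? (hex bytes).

MEM[0x10,0x19,0x0d,0x0f] = 05 05 0c 60

[0] 0x07->0x15 len=6 : 6a fa ed 60 05 e7
[1] 0x15->0x0c len=5 : 6a fa ed 60 05
[2] 0x00->0x0d len=2 : 0c 55
query mem[0x10]=0x05, mem[0x19]=0x05, mem[0x0d]=0x0c, mem[0x0f]=0x60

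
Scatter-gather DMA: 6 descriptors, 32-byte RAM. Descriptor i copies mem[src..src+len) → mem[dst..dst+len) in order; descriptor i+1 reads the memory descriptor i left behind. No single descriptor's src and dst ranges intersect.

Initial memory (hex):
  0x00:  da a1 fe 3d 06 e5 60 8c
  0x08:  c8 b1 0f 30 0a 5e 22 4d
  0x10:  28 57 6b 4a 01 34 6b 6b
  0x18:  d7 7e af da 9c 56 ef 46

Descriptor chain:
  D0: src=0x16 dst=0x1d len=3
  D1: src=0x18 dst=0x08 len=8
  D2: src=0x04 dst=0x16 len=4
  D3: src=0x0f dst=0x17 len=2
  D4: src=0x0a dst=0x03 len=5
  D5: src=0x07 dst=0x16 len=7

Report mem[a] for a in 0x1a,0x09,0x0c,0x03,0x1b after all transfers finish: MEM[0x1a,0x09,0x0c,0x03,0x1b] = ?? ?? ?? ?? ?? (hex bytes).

MEM[0x1a,0x09,0x0c,0x03,0x1b] = da 7e 9c af 9c

D0: mem[0x1d..0x1f] <- [6b 6b d7]
D1: mem[0x08..0x0f] <- [d7 7e af da 9c 6b 6b d7]
D2: mem[0x16..0x19] <- [06 e5 60 8c]
D3: mem[0x17..0x18] <- [d7 28]
D4: mem[0x03..0x07] <- [af da 9c 6b 6b]
D5: mem[0x16..0x1c] <- [6b d7 7e af da 9c 6b]
query mem[0x1a]=0xda, mem[0x09]=0x7e, mem[0x0c]=0x9c, mem[0x03]=0xaf, mem[0x1b]=0x9c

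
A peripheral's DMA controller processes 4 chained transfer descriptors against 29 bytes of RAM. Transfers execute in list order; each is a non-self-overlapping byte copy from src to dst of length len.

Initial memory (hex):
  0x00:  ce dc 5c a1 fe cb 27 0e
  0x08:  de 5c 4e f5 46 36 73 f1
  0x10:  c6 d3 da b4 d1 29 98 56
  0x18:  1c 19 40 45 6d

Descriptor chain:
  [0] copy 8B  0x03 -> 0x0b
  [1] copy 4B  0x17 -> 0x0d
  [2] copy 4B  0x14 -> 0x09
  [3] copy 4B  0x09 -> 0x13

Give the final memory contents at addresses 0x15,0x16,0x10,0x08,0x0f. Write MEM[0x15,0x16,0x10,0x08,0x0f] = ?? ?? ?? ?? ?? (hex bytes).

[0] 0x03->0x0b len=8 : a1 fe cb 27 0e de 5c 4e
[1] 0x17->0x0d len=4 : 56 1c 19 40
[2] 0x14->0x09 len=4 : d1 29 98 56
[3] 0x09->0x13 len=4 : d1 29 98 56
query mem[0x15]=0x98, mem[0x16]=0x56, mem[0x10]=0x40, mem[0x08]=0xde, mem[0x0f]=0x19

MEM[0x15,0x16,0x10,0x08,0x0f] = 98 56 40 de 19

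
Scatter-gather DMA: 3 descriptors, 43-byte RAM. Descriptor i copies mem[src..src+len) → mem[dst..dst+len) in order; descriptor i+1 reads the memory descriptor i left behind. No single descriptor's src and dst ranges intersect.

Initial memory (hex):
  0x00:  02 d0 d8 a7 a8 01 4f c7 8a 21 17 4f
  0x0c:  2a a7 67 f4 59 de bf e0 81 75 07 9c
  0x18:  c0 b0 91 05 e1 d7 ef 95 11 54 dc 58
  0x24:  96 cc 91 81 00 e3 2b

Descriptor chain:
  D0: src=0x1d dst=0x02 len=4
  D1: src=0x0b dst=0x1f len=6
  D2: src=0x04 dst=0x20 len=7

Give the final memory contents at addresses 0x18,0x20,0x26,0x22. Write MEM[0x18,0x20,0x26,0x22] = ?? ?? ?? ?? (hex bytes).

MEM[0x18,0x20,0x26,0x22] = c0 95 17 4f

#0 dst[0x02+4] := {0xd7,0xef,0x95,0x11}
#1 dst[0x1f+6] := {0x4f,0x2a,0xa7,0x67,0xf4,0x59}
#2 dst[0x20+7] := {0x95,0x11,0x4f,0xc7,0x8a,0x21,0x17}
query mem[0x18]=0xc0, mem[0x20]=0x95, mem[0x26]=0x17, mem[0x22]=0x4f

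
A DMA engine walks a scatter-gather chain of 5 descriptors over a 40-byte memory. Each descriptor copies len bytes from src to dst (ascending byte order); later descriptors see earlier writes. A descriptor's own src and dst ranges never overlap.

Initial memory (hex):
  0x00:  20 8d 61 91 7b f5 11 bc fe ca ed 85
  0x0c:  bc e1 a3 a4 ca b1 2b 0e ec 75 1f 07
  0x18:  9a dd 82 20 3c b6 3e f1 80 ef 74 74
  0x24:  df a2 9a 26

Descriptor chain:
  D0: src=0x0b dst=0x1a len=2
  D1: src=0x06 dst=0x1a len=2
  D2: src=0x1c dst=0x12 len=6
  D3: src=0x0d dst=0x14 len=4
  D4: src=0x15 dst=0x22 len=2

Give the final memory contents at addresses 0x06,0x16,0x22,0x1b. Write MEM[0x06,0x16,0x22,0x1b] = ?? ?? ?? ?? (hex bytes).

#0 dst[0x1a+2] := {0x85,0xbc}
#1 dst[0x1a+2] := {0x11,0xbc}
#2 dst[0x12+6] := {0x3c,0xb6,0x3e,0xf1,0x80,0xef}
#3 dst[0x14+4] := {0xe1,0xa3,0xa4,0xca}
#4 dst[0x22+2] := {0xa3,0xa4}
query mem[0x06]=0x11, mem[0x16]=0xa4, mem[0x22]=0xa3, mem[0x1b]=0xbc

MEM[0x06,0x16,0x22,0x1b] = 11 a4 a3 bc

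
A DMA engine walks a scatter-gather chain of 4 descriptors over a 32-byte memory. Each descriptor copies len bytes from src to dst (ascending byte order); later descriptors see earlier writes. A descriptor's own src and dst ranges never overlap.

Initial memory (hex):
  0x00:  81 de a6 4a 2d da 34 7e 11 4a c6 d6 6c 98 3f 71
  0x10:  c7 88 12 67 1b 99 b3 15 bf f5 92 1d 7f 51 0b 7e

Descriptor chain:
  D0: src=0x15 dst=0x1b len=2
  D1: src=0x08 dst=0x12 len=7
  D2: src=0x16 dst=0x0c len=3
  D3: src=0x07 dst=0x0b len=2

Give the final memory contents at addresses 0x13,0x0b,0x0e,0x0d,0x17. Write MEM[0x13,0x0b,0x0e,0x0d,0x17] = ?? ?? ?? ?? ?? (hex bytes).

  after D0: wrote 2B at 0x1b = 99b3
  after D1: wrote 7B at 0x12 = 114ac6d66c983f
  after D2: wrote 3B at 0x0c = 6c983f
  after D3: wrote 2B at 0x0b = 7e11
query mem[0x13]=0x4a, mem[0x0b]=0x7e, mem[0x0e]=0x3f, mem[0x0d]=0x98, mem[0x17]=0x98

MEM[0x13,0x0b,0x0e,0x0d,0x17] = 4a 7e 3f 98 98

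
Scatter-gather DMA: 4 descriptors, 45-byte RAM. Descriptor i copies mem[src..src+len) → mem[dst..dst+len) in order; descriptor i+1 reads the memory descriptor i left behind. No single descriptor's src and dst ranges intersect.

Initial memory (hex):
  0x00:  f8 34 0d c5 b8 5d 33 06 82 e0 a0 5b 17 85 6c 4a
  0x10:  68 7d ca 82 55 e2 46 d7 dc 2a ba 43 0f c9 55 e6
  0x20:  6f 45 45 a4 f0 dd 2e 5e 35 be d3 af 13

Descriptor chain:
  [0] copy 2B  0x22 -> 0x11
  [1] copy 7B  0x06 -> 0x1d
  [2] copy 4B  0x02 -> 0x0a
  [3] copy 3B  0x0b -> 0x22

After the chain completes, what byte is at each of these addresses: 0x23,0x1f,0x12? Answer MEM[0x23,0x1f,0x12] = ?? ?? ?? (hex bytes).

MEM[0x23,0x1f,0x12] = b8 82 a4

[0] 0x22->0x11 len=2 : 45 a4
[1] 0x06->0x1d len=7 : 33 06 82 e0 a0 5b 17
[2] 0x02->0x0a len=4 : 0d c5 b8 5d
[3] 0x0b->0x22 len=3 : c5 b8 5d
query mem[0x23]=0xb8, mem[0x1f]=0x82, mem[0x12]=0xa4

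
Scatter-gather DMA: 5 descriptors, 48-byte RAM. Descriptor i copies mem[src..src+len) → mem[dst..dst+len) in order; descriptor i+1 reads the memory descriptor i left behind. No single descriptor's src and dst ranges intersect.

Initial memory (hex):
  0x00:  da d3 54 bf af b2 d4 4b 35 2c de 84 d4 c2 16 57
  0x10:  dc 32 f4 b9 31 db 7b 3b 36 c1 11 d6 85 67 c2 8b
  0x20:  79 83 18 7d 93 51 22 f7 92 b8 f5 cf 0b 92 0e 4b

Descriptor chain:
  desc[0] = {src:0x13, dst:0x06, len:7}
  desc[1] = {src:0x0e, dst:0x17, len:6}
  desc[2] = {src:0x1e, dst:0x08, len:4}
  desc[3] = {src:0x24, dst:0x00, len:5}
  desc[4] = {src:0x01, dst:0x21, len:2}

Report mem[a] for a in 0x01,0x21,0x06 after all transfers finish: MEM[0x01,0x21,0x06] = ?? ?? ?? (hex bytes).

MEM[0x01,0x21,0x06] = 51 51 b9

#0 dst[0x06+7] := {0xb9,0x31,0xdb,0x7b,0x3b,0x36,0xc1}
#1 dst[0x17+6] := {0x16,0x57,0xdc,0x32,0xf4,0xb9}
#2 dst[0x08+4] := {0xc2,0x8b,0x79,0x83}
#3 dst[0x00+5] := {0x93,0x51,0x22,0xf7,0x92}
#4 dst[0x21+2] := {0x51,0x22}
query mem[0x01]=0x51, mem[0x21]=0x51, mem[0x06]=0xb9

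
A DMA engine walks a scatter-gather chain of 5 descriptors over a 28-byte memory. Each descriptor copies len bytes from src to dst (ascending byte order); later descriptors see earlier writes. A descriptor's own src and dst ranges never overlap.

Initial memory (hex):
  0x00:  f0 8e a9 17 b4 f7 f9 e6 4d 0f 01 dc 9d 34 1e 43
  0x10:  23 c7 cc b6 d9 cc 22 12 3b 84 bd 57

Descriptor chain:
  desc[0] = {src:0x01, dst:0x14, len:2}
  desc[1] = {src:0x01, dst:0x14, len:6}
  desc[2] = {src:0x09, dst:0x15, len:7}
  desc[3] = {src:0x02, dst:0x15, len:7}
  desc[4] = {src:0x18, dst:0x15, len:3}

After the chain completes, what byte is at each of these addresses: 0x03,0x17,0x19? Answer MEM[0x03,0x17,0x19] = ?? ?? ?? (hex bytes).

[0] 0x01->0x14 len=2 : 8e a9
[1] 0x01->0x14 len=6 : 8e a9 17 b4 f7 f9
[2] 0x09->0x15 len=7 : 0f 01 dc 9d 34 1e 43
[3] 0x02->0x15 len=7 : a9 17 b4 f7 f9 e6 4d
[4] 0x18->0x15 len=3 : f7 f9 e6
query mem[0x03]=0x17, mem[0x17]=0xe6, mem[0x19]=0xf9

MEM[0x03,0x17,0x19] = 17 e6 f9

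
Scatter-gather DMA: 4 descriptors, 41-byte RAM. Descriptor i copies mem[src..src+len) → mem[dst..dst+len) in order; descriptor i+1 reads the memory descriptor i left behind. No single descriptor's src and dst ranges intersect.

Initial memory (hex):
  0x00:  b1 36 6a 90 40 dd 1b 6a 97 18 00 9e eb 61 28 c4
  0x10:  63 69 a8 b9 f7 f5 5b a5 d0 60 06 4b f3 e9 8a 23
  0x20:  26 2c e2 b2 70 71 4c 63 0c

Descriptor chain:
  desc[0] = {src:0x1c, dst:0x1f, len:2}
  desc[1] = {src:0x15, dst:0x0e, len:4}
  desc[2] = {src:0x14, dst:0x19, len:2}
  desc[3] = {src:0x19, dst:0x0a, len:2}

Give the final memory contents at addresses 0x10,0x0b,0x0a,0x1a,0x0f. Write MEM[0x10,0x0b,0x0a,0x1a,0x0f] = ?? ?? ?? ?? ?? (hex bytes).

MEM[0x10,0x0b,0x0a,0x1a,0x0f] = a5 f5 f7 f5 5b

#0 dst[0x1f+2] := {0xf3,0xe9}
#1 dst[0x0e+4] := {0xf5,0x5b,0xa5,0xd0}
#2 dst[0x19+2] := {0xf7,0xf5}
#3 dst[0x0a+2] := {0xf7,0xf5}
query mem[0x10]=0xa5, mem[0x0b]=0xf5, mem[0x0a]=0xf7, mem[0x1a]=0xf5, mem[0x0f]=0x5b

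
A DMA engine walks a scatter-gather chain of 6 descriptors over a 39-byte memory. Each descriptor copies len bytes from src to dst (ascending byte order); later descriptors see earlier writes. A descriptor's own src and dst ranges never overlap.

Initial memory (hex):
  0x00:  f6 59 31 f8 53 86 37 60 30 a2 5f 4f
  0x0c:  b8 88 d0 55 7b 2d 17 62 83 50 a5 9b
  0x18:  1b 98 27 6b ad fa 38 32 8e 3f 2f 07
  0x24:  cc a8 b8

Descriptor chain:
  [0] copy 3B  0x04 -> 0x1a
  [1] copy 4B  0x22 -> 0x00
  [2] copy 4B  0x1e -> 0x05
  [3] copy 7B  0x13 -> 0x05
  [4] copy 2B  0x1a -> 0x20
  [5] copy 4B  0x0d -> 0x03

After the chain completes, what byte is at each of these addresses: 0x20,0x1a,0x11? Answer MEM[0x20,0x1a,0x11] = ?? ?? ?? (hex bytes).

MEM[0x20,0x1a,0x11] = 53 53 2d

  after D0: wrote 3B at 0x1a = 538637
  after D1: wrote 4B at 0x00 = 2f07cca8
  after D2: wrote 4B at 0x05 = 38328e3f
  after D3: wrote 7B at 0x05 = 628350a59b1b98
  after D4: wrote 2B at 0x20 = 5386
  after D5: wrote 4B at 0x03 = 88d0557b
query mem[0x20]=0x53, mem[0x1a]=0x53, mem[0x11]=0x2d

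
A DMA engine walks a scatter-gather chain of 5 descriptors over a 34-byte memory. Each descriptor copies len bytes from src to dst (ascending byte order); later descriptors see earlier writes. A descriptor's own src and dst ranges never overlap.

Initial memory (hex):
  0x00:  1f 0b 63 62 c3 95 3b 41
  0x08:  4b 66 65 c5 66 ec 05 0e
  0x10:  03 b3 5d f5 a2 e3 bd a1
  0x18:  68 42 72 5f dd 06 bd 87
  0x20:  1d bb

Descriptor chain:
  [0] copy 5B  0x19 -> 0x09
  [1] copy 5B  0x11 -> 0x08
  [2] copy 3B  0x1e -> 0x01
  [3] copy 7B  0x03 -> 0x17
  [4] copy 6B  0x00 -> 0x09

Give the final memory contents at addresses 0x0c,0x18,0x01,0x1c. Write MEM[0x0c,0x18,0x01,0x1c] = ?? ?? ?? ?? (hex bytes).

D0: mem[0x09..0x0d] <- [42 72 5f dd 06]
D1: mem[0x08..0x0c] <- [b3 5d f5 a2 e3]
D2: mem[0x01..0x03] <- [bd 87 1d]
D3: mem[0x17..0x1d] <- [1d c3 95 3b 41 b3 5d]
D4: mem[0x09..0x0e] <- [1f bd 87 1d c3 95]
query mem[0x0c]=0x1d, mem[0x18]=0xc3, mem[0x01]=0xbd, mem[0x1c]=0xb3

MEM[0x0c,0x18,0x01,0x1c] = 1d c3 bd b3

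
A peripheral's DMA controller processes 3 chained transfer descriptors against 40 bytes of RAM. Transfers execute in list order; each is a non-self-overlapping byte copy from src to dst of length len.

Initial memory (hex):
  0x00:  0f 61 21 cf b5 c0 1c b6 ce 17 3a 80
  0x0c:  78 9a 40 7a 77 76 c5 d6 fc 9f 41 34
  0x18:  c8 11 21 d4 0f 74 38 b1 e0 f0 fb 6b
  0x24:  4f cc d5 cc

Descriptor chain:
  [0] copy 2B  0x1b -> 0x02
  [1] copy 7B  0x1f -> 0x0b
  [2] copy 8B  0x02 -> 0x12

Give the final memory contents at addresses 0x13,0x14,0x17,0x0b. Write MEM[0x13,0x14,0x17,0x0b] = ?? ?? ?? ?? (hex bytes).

MEM[0x13,0x14,0x17,0x0b] = 0f b5 b6 b1

D0: mem[0x02..0x03] <- [d4 0f]
D1: mem[0x0b..0x11] <- [b1 e0 f0 fb 6b 4f cc]
D2: mem[0x12..0x19] <- [d4 0f b5 c0 1c b6 ce 17]
query mem[0x13]=0x0f, mem[0x14]=0xb5, mem[0x17]=0xb6, mem[0x0b]=0xb1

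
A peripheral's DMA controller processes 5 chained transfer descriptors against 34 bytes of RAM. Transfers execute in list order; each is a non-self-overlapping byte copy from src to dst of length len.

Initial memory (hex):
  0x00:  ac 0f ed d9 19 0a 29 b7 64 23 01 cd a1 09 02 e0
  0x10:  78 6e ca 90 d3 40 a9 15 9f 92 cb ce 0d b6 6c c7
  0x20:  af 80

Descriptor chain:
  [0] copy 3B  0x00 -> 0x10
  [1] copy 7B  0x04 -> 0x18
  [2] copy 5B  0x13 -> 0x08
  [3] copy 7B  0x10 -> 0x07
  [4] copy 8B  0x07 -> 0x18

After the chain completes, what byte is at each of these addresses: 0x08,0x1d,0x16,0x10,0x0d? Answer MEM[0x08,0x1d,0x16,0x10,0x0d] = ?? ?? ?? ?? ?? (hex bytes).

MEM[0x08,0x1d,0x16,0x10,0x0d] = 0f 40 a9 ac a9

D0: mem[0x10..0x12] <- [ac 0f ed]
D1: mem[0x18..0x1e] <- [19 0a 29 b7 64 23 01]
D2: mem[0x08..0x0c] <- [90 d3 40 a9 15]
D3: mem[0x07..0x0d] <- [ac 0f ed 90 d3 40 a9]
D4: mem[0x18..0x1f] <- [ac 0f ed 90 d3 40 a9 02]
query mem[0x08]=0x0f, mem[0x1d]=0x40, mem[0x16]=0xa9, mem[0x10]=0xac, mem[0x0d]=0xa9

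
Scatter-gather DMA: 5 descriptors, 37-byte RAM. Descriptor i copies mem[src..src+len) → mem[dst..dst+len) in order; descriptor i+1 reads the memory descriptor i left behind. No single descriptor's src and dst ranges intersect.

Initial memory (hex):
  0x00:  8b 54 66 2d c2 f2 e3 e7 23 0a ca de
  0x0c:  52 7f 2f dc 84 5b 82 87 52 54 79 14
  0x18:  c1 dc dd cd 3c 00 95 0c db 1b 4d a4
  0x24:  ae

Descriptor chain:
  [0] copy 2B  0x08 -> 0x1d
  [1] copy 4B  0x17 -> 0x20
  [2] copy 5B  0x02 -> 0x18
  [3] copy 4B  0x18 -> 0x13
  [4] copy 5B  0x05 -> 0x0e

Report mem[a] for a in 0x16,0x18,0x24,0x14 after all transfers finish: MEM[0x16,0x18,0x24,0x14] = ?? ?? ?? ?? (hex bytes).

MEM[0x16,0x18,0x24,0x14] = f2 66 ae 2d

D0: mem[0x1d..0x1e] <- [23 0a]
D1: mem[0x20..0x23] <- [14 c1 dc dd]
D2: mem[0x18..0x1c] <- [66 2d c2 f2 e3]
D3: mem[0x13..0x16] <- [66 2d c2 f2]
D4: mem[0x0e..0x12] <- [f2 e3 e7 23 0a]
query mem[0x16]=0xf2, mem[0x18]=0x66, mem[0x24]=0xae, mem[0x14]=0x2d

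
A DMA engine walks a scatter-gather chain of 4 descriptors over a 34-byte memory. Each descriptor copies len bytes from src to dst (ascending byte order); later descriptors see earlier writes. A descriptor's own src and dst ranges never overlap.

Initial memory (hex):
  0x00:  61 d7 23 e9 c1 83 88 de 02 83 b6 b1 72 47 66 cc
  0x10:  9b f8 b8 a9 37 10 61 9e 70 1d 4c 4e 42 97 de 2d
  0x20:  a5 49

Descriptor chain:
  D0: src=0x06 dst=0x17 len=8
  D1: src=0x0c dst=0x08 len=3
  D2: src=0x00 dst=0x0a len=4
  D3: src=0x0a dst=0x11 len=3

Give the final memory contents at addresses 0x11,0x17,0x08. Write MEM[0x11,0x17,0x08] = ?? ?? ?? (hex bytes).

MEM[0x11,0x17,0x08] = 61 88 72

#0 dst[0x17+8] := {0x88,0xde,0x02,0x83,0xb6,0xb1,0x72,0x47}
#1 dst[0x08+3] := {0x72,0x47,0x66}
#2 dst[0x0a+4] := {0x61,0xd7,0x23,0xe9}
#3 dst[0x11+3] := {0x61,0xd7,0x23}
query mem[0x11]=0x61, mem[0x17]=0x88, mem[0x08]=0x72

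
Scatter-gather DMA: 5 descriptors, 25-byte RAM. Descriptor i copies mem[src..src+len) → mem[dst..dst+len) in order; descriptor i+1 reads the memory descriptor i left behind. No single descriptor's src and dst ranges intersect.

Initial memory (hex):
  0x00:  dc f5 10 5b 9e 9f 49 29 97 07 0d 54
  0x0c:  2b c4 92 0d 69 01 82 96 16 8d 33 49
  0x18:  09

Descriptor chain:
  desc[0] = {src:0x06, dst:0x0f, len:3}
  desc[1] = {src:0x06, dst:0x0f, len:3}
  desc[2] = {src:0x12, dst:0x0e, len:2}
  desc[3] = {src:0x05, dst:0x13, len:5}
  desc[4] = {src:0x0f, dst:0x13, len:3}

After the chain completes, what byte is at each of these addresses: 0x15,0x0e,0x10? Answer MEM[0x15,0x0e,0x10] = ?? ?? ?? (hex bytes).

MEM[0x15,0x0e,0x10] = 97 82 29

  after D0: wrote 3B at 0x0f = 492997
  after D1: wrote 3B at 0x0f = 492997
  after D2: wrote 2B at 0x0e = 8296
  after D3: wrote 5B at 0x13 = 9f49299707
  after D4: wrote 3B at 0x13 = 962997
query mem[0x15]=0x97, mem[0x0e]=0x82, mem[0x10]=0x29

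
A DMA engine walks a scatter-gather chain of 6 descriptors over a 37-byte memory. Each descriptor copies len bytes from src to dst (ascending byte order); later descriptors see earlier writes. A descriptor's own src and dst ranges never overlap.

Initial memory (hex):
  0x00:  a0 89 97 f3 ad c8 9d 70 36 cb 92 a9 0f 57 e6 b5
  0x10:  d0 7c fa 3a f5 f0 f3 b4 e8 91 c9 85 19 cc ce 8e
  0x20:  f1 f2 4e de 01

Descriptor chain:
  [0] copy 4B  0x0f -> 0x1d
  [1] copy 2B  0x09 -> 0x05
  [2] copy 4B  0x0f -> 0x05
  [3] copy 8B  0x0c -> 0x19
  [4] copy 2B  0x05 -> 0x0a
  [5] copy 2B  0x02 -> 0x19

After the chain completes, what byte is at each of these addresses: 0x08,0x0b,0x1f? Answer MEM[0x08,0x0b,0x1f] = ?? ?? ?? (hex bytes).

D0: mem[0x1d..0x20] <- [b5 d0 7c fa]
D1: mem[0x05..0x06] <- [cb 92]
D2: mem[0x05..0x08] <- [b5 d0 7c fa]
D3: mem[0x19..0x20] <- [0f 57 e6 b5 d0 7c fa 3a]
D4: mem[0x0a..0x0b] <- [b5 d0]
D5: mem[0x19..0x1a] <- [97 f3]
query mem[0x08]=0xfa, mem[0x0b]=0xd0, mem[0x1f]=0xfa

MEM[0x08,0x0b,0x1f] = fa d0 fa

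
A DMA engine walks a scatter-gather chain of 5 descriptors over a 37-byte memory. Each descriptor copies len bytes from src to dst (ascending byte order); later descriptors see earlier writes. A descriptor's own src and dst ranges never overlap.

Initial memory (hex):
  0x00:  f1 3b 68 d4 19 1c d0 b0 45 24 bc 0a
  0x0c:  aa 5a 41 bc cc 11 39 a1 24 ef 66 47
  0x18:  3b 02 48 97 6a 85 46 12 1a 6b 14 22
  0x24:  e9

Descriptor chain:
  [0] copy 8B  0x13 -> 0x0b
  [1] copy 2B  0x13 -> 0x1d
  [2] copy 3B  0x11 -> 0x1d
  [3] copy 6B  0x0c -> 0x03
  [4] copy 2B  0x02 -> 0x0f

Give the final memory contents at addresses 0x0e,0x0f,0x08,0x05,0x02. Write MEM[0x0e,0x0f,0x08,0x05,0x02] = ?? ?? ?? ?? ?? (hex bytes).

MEM[0x0e,0x0f,0x08,0x05,0x02] = 66 68 02 66 68

#0 dst[0x0b+8] := {0xa1,0x24,0xef,0x66,0x47,0x3b,0x02,0x48}
#1 dst[0x1d+2] := {0xa1,0x24}
#2 dst[0x1d+3] := {0x02,0x48,0xa1}
#3 dst[0x03+6] := {0x24,0xef,0x66,0x47,0x3b,0x02}
#4 dst[0x0f+2] := {0x68,0x24}
query mem[0x0e]=0x66, mem[0x0f]=0x68, mem[0x08]=0x02, mem[0x05]=0x66, mem[0x02]=0x68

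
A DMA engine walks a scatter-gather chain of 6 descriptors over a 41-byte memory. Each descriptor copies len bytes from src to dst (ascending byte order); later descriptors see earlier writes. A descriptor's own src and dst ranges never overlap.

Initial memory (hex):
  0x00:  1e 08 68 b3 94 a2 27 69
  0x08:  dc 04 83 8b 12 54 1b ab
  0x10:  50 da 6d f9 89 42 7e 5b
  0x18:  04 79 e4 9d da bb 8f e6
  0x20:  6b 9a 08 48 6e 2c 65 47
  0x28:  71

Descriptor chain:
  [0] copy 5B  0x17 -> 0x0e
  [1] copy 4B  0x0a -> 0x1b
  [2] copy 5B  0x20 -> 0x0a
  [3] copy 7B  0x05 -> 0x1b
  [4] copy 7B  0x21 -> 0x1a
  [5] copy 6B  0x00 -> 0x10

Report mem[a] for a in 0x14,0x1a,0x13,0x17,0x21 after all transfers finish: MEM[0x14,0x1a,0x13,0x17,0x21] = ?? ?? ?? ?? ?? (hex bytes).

[0] 0x17->0x0e len=5 : 5b 04 79 e4 9d
[1] 0x0a->0x1b len=4 : 83 8b 12 54
[2] 0x20->0x0a len=5 : 6b 9a 08 48 6e
[3] 0x05->0x1b len=7 : a2 27 69 dc 04 6b 9a
[4] 0x21->0x1a len=7 : 9a 08 48 6e 2c 65 47
[5] 0x00->0x10 len=6 : 1e 08 68 b3 94 a2
query mem[0x14]=0x94, mem[0x1a]=0x9a, mem[0x13]=0xb3, mem[0x17]=0x5b, mem[0x21]=0x9a

MEM[0x14,0x1a,0x13,0x17,0x21] = 94 9a b3 5b 9a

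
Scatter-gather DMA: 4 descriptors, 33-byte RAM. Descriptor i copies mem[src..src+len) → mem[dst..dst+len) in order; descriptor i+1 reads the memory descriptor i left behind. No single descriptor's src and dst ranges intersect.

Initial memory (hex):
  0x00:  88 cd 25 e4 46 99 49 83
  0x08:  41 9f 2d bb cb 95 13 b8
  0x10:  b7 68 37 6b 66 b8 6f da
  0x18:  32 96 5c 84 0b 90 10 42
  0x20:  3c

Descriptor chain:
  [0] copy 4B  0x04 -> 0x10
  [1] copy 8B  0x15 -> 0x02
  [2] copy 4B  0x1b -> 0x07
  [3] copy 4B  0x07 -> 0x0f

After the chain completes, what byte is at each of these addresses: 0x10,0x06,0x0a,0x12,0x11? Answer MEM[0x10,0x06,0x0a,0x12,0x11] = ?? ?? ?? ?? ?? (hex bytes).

MEM[0x10,0x06,0x0a,0x12,0x11] = 0b 96 10 10 90

[0] 0x04->0x10 len=4 : 46 99 49 83
[1] 0x15->0x02 len=8 : b8 6f da 32 96 5c 84 0b
[2] 0x1b->0x07 len=4 : 84 0b 90 10
[3] 0x07->0x0f len=4 : 84 0b 90 10
query mem[0x10]=0x0b, mem[0x06]=0x96, mem[0x0a]=0x10, mem[0x12]=0x10, mem[0x11]=0x90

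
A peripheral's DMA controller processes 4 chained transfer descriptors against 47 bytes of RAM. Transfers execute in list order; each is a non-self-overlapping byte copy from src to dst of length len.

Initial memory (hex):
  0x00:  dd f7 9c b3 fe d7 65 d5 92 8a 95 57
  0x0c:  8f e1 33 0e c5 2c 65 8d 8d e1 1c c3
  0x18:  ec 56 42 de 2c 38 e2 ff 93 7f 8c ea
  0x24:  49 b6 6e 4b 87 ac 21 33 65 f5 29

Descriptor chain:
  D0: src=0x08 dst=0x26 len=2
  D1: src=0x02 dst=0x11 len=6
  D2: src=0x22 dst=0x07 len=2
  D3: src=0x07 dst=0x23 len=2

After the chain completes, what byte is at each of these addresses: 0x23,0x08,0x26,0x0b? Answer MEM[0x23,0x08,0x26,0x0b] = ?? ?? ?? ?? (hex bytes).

  after D0: wrote 2B at 0x26 = 928a
  after D1: wrote 6B at 0x11 = 9cb3fed765d5
  after D2: wrote 2B at 0x07 = 8cea
  after D3: wrote 2B at 0x23 = 8cea
query mem[0x23]=0x8c, mem[0x08]=0xea, mem[0x26]=0x92, mem[0x0b]=0x57

MEM[0x23,0x08,0x26,0x0b] = 8c ea 92 57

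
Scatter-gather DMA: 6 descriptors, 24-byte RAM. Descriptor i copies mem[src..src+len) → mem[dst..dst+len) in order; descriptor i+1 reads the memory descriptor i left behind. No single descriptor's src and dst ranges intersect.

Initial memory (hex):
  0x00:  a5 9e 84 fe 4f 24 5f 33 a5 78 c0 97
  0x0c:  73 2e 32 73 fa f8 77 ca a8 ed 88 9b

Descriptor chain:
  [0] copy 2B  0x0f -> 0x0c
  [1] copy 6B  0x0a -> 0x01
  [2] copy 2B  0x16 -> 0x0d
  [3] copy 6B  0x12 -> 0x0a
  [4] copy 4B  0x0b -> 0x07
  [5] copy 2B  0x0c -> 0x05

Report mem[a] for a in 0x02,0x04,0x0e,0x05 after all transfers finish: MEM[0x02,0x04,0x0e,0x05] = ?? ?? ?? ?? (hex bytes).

MEM[0x02,0x04,0x0e,0x05] = 97 fa 88 a8

D0: mem[0x0c..0x0d] <- [73 fa]
D1: mem[0x01..0x06] <- [c0 97 73 fa 32 73]
D2: mem[0x0d..0x0e] <- [88 9b]
D3: mem[0x0a..0x0f] <- [77 ca a8 ed 88 9b]
D4: mem[0x07..0x0a] <- [ca a8 ed 88]
D5: mem[0x05..0x06] <- [a8 ed]
query mem[0x02]=0x97, mem[0x04]=0xfa, mem[0x0e]=0x88, mem[0x05]=0xa8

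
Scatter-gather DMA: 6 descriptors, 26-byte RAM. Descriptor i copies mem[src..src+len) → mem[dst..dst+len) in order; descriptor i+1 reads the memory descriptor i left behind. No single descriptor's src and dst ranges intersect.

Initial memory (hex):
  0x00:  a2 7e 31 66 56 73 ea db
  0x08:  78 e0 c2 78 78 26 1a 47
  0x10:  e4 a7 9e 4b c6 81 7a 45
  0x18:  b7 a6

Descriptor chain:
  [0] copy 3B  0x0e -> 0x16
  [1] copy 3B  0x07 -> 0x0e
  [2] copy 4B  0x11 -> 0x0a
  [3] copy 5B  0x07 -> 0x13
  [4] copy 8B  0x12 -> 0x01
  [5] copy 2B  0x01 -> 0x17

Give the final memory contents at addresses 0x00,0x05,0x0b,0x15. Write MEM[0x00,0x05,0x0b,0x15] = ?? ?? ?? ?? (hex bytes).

  after D0: wrote 3B at 0x16 = 1a47e4
  after D1: wrote 3B at 0x0e = db78e0
  after D2: wrote 4B at 0x0a = a79e4bc6
  after D3: wrote 5B at 0x13 = db78e0a79e
  after D4: wrote 8B at 0x01 = 9edb78e0a79ee4a6
  after D5: wrote 2B at 0x17 = 9edb
query mem[0x00]=0xa2, mem[0x05]=0xa7, mem[0x0b]=0x9e, mem[0x15]=0xe0

MEM[0x00,0x05,0x0b,0x15] = a2 a7 9e e0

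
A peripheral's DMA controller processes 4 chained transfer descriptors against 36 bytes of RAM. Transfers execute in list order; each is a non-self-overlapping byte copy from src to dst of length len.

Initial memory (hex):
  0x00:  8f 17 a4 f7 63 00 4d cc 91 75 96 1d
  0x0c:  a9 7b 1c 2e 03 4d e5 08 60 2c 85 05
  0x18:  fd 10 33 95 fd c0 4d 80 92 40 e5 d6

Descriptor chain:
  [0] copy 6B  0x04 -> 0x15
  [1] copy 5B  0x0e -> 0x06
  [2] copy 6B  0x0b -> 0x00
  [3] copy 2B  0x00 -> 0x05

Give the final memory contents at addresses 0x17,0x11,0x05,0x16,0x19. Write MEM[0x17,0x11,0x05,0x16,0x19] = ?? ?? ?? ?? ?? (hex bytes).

#0 dst[0x15+6] := {0x63,0x00,0x4d,0xcc,0x91,0x75}
#1 dst[0x06+5] := {0x1c,0x2e,0x03,0x4d,0xe5}
#2 dst[0x00+6] := {0x1d,0xa9,0x7b,0x1c,0x2e,0x03}
#3 dst[0x05+2] := {0x1d,0xa9}
query mem[0x17]=0x4d, mem[0x11]=0x4d, mem[0x05]=0x1d, mem[0x16]=0x00, mem[0x19]=0x91

MEM[0x17,0x11,0x05,0x16,0x19] = 4d 4d 1d 00 91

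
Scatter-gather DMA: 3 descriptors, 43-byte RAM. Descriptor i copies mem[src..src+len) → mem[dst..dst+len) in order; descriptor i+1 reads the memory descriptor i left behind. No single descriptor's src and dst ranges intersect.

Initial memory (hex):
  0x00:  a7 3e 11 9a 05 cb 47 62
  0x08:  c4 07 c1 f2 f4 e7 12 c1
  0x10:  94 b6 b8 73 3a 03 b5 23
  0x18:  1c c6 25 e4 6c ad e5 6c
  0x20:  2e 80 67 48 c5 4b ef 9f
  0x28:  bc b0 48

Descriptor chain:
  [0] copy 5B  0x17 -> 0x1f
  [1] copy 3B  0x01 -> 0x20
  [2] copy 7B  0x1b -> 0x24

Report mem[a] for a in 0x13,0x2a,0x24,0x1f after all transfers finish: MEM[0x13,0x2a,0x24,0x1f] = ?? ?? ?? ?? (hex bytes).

MEM[0x13,0x2a,0x24,0x1f] = 73 11 e4 23

  after D0: wrote 5B at 0x1f = 231cc625e4
  after D1: wrote 3B at 0x20 = 3e119a
  after D2: wrote 7B at 0x24 = e46cade5233e11
query mem[0x13]=0x73, mem[0x2a]=0x11, mem[0x24]=0xe4, mem[0x1f]=0x23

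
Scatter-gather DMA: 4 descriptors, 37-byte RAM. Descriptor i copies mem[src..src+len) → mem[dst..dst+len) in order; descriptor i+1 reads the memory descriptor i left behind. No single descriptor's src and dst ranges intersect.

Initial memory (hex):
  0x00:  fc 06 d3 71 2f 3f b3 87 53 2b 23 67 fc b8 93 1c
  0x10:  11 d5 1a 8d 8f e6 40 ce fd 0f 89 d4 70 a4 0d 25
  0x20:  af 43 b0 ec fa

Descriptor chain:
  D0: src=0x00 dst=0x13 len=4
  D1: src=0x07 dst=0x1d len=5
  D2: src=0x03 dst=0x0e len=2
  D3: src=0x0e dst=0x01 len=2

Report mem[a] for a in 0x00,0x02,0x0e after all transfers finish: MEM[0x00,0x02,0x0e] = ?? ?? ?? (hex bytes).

MEM[0x00,0x02,0x0e] = fc 2f 71

D0: mem[0x13..0x16] <- [fc 06 d3 71]
D1: mem[0x1d..0x21] <- [87 53 2b 23 67]
D2: mem[0x0e..0x0f] <- [71 2f]
D3: mem[0x01..0x02] <- [71 2f]
query mem[0x00]=0xfc, mem[0x02]=0x2f, mem[0x0e]=0x71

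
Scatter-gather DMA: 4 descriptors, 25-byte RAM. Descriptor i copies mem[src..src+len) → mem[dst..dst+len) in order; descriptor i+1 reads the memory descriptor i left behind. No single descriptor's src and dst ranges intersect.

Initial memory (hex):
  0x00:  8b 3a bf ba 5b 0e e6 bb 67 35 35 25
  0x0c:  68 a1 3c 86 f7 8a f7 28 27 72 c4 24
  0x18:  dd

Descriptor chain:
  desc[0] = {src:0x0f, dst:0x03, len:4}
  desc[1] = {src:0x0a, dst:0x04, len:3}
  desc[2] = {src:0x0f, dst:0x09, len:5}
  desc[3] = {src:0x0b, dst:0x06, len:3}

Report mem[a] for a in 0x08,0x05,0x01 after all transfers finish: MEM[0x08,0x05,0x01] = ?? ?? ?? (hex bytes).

  after D0: wrote 4B at 0x03 = 86f78af7
  after D1: wrote 3B at 0x04 = 352568
  after D2: wrote 5B at 0x09 = 86f78af728
  after D3: wrote 3B at 0x06 = 8af728
query mem[0x08]=0x28, mem[0x05]=0x25, mem[0x01]=0x3a

MEM[0x08,0x05,0x01] = 28 25 3a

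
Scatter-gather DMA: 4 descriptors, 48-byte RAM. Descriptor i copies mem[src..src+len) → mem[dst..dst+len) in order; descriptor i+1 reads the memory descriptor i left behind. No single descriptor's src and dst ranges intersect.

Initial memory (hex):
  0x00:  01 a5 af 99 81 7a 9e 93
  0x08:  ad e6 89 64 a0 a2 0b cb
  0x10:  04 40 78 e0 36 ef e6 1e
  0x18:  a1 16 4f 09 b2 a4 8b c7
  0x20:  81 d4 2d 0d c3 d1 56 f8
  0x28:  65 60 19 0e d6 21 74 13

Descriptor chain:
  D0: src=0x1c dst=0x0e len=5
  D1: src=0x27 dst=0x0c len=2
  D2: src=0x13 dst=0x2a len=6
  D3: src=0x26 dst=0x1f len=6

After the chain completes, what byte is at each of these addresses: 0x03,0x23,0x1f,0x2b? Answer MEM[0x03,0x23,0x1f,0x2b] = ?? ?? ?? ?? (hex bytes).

D0: mem[0x0e..0x12] <- [b2 a4 8b c7 81]
D1: mem[0x0c..0x0d] <- [f8 65]
D2: mem[0x2a..0x2f] <- [e0 36 ef e6 1e a1]
D3: mem[0x1f..0x24] <- [56 f8 65 60 e0 36]
query mem[0x03]=0x99, mem[0x23]=0xe0, mem[0x1f]=0x56, mem[0x2b]=0x36

MEM[0x03,0x23,0x1f,0x2b] = 99 e0 56 36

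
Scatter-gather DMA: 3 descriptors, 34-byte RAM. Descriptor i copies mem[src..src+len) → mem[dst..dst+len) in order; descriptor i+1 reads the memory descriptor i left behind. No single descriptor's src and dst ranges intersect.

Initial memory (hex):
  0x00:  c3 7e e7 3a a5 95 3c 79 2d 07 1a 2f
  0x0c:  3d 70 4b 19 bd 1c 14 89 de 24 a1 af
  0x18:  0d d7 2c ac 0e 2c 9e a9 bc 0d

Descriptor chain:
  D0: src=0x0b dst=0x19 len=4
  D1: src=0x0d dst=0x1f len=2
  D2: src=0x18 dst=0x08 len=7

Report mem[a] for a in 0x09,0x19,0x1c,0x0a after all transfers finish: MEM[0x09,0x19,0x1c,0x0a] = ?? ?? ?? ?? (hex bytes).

MEM[0x09,0x19,0x1c,0x0a] = 2f 2f 4b 3d

D0: mem[0x19..0x1c] <- [2f 3d 70 4b]
D1: mem[0x1f..0x20] <- [70 4b]
D2: mem[0x08..0x0e] <- [0d 2f 3d 70 4b 2c 9e]
query mem[0x09]=0x2f, mem[0x19]=0x2f, mem[0x1c]=0x4b, mem[0x0a]=0x3d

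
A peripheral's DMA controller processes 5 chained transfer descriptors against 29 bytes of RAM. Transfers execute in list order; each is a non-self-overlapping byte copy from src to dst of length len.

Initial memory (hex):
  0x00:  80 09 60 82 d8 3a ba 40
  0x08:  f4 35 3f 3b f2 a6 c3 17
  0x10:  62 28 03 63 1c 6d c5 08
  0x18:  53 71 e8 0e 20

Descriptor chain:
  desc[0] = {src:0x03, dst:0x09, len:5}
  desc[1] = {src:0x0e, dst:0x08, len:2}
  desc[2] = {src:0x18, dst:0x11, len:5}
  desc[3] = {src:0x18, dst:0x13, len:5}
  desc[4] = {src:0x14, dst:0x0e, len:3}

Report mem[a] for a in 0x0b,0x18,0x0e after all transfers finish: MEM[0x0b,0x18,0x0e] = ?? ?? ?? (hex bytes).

#0 dst[0x09+5] := {0x82,0xd8,0x3a,0xba,0x40}
#1 dst[0x08+2] := {0xc3,0x17}
#2 dst[0x11+5] := {0x53,0x71,0xe8,0x0e,0x20}
#3 dst[0x13+5] := {0x53,0x71,0xe8,0x0e,0x20}
#4 dst[0x0e+3] := {0x71,0xe8,0x0e}
query mem[0x0b]=0x3a, mem[0x18]=0x53, mem[0x0e]=0x71

MEM[0x0b,0x18,0x0e] = 3a 53 71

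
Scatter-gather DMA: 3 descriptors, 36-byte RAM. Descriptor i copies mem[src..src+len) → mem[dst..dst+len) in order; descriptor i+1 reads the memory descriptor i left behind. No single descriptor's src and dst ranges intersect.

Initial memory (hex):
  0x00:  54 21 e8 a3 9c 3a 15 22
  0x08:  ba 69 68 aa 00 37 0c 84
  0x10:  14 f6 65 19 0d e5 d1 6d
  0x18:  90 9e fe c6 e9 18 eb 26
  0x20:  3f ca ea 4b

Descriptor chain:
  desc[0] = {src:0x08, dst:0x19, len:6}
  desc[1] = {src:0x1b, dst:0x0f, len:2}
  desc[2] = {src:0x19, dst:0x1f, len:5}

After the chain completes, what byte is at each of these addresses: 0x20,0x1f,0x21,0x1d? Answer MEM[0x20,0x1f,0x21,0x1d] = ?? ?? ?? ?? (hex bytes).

MEM[0x20,0x1f,0x21,0x1d] = 69 ba 68 00

#0 dst[0x19+6] := {0xba,0x69,0x68,0xaa,0x00,0x37}
#1 dst[0x0f+2] := {0x68,0xaa}
#2 dst[0x1f+5] := {0xba,0x69,0x68,0xaa,0x00}
query mem[0x20]=0x69, mem[0x1f]=0xba, mem[0x21]=0x68, mem[0x1d]=0x00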